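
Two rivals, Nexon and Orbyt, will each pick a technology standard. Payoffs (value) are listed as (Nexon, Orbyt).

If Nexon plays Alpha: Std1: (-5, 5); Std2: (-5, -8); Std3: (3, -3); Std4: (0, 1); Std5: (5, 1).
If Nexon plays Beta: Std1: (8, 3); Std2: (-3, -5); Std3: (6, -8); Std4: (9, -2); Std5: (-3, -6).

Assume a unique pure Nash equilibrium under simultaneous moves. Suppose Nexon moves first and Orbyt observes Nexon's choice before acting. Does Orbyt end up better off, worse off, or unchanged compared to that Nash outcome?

unchanged

Work backward from Orbyt's decision.
- Alpha → Orbyt plays Std1 (best of 5, -8, -3, 1, 1); Nexon gets -5.
- Beta → Orbyt plays Std1 (best of 3, -5, -8, -2, -6); Nexon gets 8.
Among -5, 8, the best is 8 at Beta. Subgame-perfect outcome: (Beta, Std1) with payoffs (8, 3).
Now find the simultaneous Nash equilibrium.
Nexon's best replies: Std1→Beta; Std2→Beta; Std3→Beta; Std4→Beta; Std5→Alpha.
Orbyt's best replies: Alpha→Std1; Beta→Std1.
The unique mutual best reply is (Beta, Std1), giving (8, 3).
Orbyt earns 3 sequentially versus 3 at the Nash outcome: unchanged.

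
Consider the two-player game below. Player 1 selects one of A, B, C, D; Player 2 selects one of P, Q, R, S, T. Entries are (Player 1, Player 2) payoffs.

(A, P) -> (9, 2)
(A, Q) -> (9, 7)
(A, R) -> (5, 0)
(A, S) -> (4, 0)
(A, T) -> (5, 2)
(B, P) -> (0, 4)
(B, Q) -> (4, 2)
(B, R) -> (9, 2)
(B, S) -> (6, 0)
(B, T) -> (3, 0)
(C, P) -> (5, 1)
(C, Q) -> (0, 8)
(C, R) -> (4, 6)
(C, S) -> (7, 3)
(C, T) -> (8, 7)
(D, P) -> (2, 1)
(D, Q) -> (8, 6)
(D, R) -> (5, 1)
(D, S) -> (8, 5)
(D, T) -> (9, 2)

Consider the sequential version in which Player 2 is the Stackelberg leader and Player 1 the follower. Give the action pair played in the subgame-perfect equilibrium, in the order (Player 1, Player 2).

(A, Q)

Work backward from Player 1's decision.
- P → Player 1 plays A (best of 9, 0, 5, 2); Player 2 gets 2.
- Q → Player 1 plays A (best of 9, 4, 0, 8); Player 2 gets 7.
- R → Player 1 plays B (best of 5, 9, 4, 5); Player 2 gets 2.
- S → Player 1 plays D (best of 4, 6, 7, 8); Player 2 gets 5.
- T → Player 1 plays D (best of 5, 3, 8, 9); Player 2 gets 2.
Player 2's induced payoffs are 2, 7, 2, 5, 2, so Player 2 commits to Q. Subgame-perfect outcome: (A, Q) with payoffs (9, 7).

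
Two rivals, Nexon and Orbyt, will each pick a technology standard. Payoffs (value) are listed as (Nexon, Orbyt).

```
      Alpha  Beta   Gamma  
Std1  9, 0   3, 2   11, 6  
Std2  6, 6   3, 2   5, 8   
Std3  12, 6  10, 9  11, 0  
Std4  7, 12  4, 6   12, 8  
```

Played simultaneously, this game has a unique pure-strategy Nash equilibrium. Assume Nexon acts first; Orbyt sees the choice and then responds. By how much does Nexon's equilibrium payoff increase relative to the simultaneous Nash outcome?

1

Solve by backward induction (Nexon leads).
- Std1 → Orbyt plays Gamma (best of 0, 2, 6); Nexon gets 11.
- Std2 → Orbyt plays Gamma (best of 6, 2, 8); Nexon gets 5.
- Std3 → Orbyt plays Beta (best of 6, 9, 0); Nexon gets 10.
- Std4 → Orbyt plays Alpha (best of 12, 6, 8); Nexon gets 7.
Among 11, 5, 10, 7, the best is 11 at Std1. Subgame-perfect outcome: (Std1, Gamma) with payoffs (11, 6).
For the simultaneous game, intersect best replies.
Nexon's best replies: Alpha→Std3; Beta→Std3; Gamma→Std4.
Orbyt's best replies: Std1→Gamma; Std2→Gamma; Std3→Beta; Std4→Alpha.
Only (Std3, Beta) has each player best-responding; Nash payoffs (10, 9).
Nexon's commitment gain: 11 − 10 = 1.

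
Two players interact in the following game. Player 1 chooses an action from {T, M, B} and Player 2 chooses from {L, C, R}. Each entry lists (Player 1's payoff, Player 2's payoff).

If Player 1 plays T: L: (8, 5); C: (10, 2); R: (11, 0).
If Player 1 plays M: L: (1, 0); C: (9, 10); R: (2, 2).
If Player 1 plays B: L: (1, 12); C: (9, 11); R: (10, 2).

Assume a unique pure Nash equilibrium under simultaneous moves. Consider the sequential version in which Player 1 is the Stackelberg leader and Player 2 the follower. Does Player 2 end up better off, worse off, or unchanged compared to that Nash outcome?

better off

Player 2 best-responds to each possible Player 1 move:
- T: BR = L, leader payoff 8.
- M: BR = C, leader payoff 9.
- B: BR = L, leader payoff 1.
Maximizing over 8, 9, 1, Player 1 chooses M. Subgame-perfect outcome: (M, C) with payoffs (9, 10).
Under simultaneous play:
Player 1's best replies: L→T; C→T; R→T.
Player 2's best replies: T→L; M→C; B→L.
Only (T, L) has each player best-responding; Nash payoffs (8, 5).
Player 2 earns 10 sequentially versus 5 at the Nash outcome: better off.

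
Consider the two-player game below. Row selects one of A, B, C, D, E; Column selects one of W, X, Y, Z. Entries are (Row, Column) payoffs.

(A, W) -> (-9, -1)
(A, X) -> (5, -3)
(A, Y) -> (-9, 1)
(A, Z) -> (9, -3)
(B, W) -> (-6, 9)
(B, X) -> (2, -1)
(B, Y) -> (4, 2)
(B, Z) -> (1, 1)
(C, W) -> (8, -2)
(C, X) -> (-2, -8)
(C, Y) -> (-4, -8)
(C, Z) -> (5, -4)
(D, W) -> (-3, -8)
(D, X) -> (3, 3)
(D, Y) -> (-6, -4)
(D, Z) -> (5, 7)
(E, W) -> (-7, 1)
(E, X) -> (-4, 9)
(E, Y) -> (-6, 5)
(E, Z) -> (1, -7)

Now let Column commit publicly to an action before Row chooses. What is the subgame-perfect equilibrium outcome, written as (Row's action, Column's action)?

Row best-responds to each possible Column move:
- W → Row plays C (best of -9, -6, 8, -3, -7); Column gets -2.
- X → Row plays A (best of 5, 2, -2, 3, -4); Column gets -3.
- Y → Row plays B (best of -9, 4, -4, -6, -6); Column gets 2.
- Z → Row plays A (best of 9, 1, 5, 5, 1); Column gets -3.
Column's induced payoffs are -2, -3, 2, -3, so Column commits to Y. Subgame-perfect outcome: (B, Y) with payoffs (4, 2).

(B, Y)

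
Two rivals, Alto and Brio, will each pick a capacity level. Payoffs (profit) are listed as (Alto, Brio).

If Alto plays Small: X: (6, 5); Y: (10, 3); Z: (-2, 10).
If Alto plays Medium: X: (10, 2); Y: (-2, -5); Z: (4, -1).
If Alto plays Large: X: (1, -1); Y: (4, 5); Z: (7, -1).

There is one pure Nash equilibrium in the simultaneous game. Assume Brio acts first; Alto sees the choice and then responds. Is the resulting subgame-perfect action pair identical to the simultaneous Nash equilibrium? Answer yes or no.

no

Alto best-responds to each possible Brio move:
- X: BR = Medium, leader payoff 2.
- Y: BR = Small, leader payoff 3.
- Z: BR = Large, leader payoff -1.
Among 2, 3, -1, the best is 3 at Y. Subgame-perfect outcome: (Small, Y) with payoffs (10, 3).
Under simultaneous play:
Alto's best replies: X→Medium; Y→Small; Z→Large.
Brio's best replies: Small→Z; Medium→X; Large→Y.
The unique mutual best reply is (Medium, X), giving (10, 2).
Sequential outcome (Small, Y) differs from the Nash profile (Medium, X).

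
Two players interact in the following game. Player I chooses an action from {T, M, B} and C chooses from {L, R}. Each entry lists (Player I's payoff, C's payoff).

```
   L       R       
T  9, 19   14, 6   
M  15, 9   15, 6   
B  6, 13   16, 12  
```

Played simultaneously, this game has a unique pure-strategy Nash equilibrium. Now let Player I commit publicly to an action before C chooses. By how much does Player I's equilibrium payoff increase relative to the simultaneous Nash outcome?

Backward induction with Player I moving first.
- T: BR = L, leader payoff 9.
- M: BR = L, leader payoff 15.
- B: BR = L, leader payoff 6.
Player I's induced payoffs are 9, 15, 6, so Player I commits to M. Subgame-perfect outcome: (M, L) with payoffs (15, 9).
Under simultaneous play:
Player I's best replies: L→M; R→B.
C's best replies: T→L; M→L; B→L.
The unique mutual best reply is (M, L), giving (15, 9).
Player I's commitment gain: 15 − 15 = 0.

0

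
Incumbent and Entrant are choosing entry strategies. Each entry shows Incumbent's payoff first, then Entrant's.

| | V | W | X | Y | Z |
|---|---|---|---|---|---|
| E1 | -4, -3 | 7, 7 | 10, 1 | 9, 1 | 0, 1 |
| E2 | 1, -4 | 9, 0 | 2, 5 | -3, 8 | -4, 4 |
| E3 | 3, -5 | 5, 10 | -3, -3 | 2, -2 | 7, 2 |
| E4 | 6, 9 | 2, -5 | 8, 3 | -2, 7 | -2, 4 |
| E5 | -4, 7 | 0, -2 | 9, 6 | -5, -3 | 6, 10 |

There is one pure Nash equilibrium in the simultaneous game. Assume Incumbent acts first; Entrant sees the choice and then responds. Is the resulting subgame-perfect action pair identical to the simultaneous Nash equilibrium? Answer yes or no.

no

Backward induction with Incumbent moving first.
- E1: Entrant compares -3, 7, 1, 1, 1 and picks W; Incumbent would get 7.
- E2: Entrant compares -4, 0, 5, 8, 4 and picks Y; Incumbent would get -3.
- E3: Entrant compares -5, 10, -3, -2, 2 and picks W; Incumbent would get 5.
- E4: Entrant compares 9, -5, 3, 7, 4 and picks V; Incumbent would get 6.
- E5: Entrant compares 7, -2, 6, -3, 10 and picks Z; Incumbent would get 6.
Maximizing over 7, -3, 5, 6, 6, Incumbent chooses E1. Subgame-perfect outcome: (E1, W) with payoffs (7, 7).
Under simultaneous play:
Incumbent's best replies: V→E4; W→E2; X→E1; Y→E1; Z→E3.
Entrant's best replies: E1→W; E2→Y; E3→W; E4→V; E5→Z.
Only (E4, V) has each player best-responding; Nash payoffs (6, 9).
Sequential outcome (E1, W) differs from the Nash profile (E4, V).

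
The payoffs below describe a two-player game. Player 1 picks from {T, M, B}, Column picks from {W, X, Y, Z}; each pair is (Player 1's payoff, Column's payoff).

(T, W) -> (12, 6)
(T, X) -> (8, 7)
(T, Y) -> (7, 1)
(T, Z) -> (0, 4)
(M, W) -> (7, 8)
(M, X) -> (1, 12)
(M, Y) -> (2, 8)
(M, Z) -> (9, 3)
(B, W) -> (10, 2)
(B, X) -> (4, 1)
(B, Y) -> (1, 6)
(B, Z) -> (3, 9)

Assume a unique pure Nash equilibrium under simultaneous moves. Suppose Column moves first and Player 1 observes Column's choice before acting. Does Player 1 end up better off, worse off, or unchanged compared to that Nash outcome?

Work backward from Player 1's decision.
- W: Player 1 compares 12, 7, 10 and picks T; Column would get 6.
- X: Player 1 compares 8, 1, 4 and picks T; Column would get 7.
- Y: Player 1 compares 7, 2, 1 and picks T; Column would get 1.
- Z: Player 1 compares 0, 9, 3 and picks M; Column would get 3.
Maximizing over 6, 7, 1, 3, Column chooses X. Subgame-perfect outcome: (T, X) with payoffs (8, 7).
For the simultaneous game, intersect best replies.
Player 1's best replies: W→T; X→T; Y→T; Z→M.
Column's best replies: T→X; M→X; B→Z.
Only (T, X) has each player best-responding; Nash payoffs (8, 7).
Player 1 earns 8 sequentially versus 8 at the Nash outcome: unchanged.

unchanged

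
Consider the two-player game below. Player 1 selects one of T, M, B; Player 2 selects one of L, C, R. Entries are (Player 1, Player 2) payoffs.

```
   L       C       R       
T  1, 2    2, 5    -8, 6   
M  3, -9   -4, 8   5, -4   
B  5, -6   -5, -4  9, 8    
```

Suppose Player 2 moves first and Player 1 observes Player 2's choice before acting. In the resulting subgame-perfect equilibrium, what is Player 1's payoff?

Player 1 best-responds to each possible Player 2 move:
- L → Player 1 plays B (best of 1, 3, 5); Player 2 gets -6.
- C → Player 1 plays T (best of 2, -4, -5); Player 2 gets 5.
- R → Player 1 plays B (best of -8, 5, 9); Player 2 gets 8.
Player 2's induced payoffs are -6, 5, 8, so Player 2 commits to R. Subgame-perfect outcome: (B, R) with payoffs (9, 8).

9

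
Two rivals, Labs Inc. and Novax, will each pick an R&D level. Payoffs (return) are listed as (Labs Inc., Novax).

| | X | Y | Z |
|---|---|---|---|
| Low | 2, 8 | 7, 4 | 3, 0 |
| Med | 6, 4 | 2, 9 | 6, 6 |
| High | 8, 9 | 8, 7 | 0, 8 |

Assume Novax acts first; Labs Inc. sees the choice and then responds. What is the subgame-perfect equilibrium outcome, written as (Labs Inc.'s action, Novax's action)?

Labs Inc. best-responds to each possible Novax move:
- X: Labs Inc. compares 2, 6, 8 and picks High; Novax would get 9.
- Y: Labs Inc. compares 7, 2, 8 and picks High; Novax would get 7.
- Z: Labs Inc. compares 3, 6, 0 and picks Med; Novax would get 6.
Novax's induced payoffs are 9, 7, 6, so Novax commits to X. Subgame-perfect outcome: (High, X) with payoffs (8, 9).

(High, X)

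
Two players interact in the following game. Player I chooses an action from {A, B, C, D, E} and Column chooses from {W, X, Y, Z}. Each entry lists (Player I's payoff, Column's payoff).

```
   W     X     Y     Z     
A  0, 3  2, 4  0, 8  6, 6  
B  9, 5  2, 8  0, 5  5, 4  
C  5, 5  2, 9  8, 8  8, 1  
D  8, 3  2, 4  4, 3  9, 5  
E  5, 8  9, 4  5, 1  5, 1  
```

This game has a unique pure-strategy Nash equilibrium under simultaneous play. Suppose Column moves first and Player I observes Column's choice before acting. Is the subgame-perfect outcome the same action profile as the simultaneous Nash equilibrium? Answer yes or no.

no

Work backward from Player I's decision.
- W: Player I compares 0, 9, 5, 8, 5 and picks B; Column would get 5.
- X: Player I compares 2, 2, 2, 2, 9 and picks E; Column would get 4.
- Y: Player I compares 0, 0, 8, 4, 5 and picks C; Column would get 8.
- Z: Player I compares 6, 5, 8, 9, 5 and picks D; Column would get 5.
Maximizing over 5, 4, 8, 5, Column chooses Y. Subgame-perfect outcome: (C, Y) with payoffs (8, 8).
Now find the simultaneous Nash equilibrium.
Player I's best replies: W→B; X→E; Y→C; Z→D.
Column's best replies: A→Y; B→X; C→X; D→Z; E→W.
The unique mutual best reply is (D, Z), giving (9, 5).
Sequential outcome (C, Y) differs from the Nash profile (D, Z).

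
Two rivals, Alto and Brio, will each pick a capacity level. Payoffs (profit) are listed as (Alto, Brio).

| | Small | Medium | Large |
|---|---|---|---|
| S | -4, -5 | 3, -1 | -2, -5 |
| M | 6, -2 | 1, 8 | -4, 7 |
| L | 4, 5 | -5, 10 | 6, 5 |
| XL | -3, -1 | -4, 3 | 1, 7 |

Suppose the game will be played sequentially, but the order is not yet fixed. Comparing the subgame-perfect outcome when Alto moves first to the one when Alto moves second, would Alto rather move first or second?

second

If Alto leads: Brio's best replies are S→Medium, M→Medium, L→Medium, XL→Large; Alto's induced payoffs 3, 1, -5, 1; outcome (S, Medium), payoffs (3, -1).
If Brio leads: Alto's best replies are Small→M, Medium→S, Large→L; Brio's induced payoffs -2, -1, 5; outcome (L, Large), payoffs (6, 5).
Alto gets 3 moving first and 6 moving second, so Alto prefers to move second.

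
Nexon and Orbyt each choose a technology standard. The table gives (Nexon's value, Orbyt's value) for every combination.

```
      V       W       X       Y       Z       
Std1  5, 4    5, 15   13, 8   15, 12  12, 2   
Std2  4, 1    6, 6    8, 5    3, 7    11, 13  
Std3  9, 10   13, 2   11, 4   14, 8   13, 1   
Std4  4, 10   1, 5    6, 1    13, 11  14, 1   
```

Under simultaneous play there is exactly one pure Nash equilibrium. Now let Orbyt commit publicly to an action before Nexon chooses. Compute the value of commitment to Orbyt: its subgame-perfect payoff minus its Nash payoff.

2

Work backward from Nexon's decision.
- V: BR = Std3, leader payoff 10.
- W: BR = Std3, leader payoff 2.
- X: BR = Std1, leader payoff 8.
- Y: BR = Std1, leader payoff 12.
- Z: BR = Std4, leader payoff 1.
Orbyt's induced payoffs are 10, 2, 8, 12, 1, so Orbyt commits to Y. Subgame-perfect outcome: (Std1, Y) with payoffs (15, 12).
Under simultaneous play:
Nexon's best replies: V→Std3; W→Std3; X→Std1; Y→Std1; Z→Std4.
Orbyt's best replies: Std1→W; Std2→Z; Std3→V; Std4→Y.
Only (Std3, V) has each player best-responding; Nash payoffs (9, 10).
Orbyt's commitment gain: 12 − 10 = 2.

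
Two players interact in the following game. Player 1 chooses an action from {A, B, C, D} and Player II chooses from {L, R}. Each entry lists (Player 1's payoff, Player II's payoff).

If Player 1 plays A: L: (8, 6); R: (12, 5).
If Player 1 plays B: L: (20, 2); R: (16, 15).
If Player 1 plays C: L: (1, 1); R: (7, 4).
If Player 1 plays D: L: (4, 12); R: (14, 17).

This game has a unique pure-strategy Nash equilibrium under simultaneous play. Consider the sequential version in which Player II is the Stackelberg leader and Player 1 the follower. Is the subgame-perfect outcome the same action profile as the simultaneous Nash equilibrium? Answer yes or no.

yes

Solve by backward induction (Player II leads).
- L → Player 1 plays B (best of 8, 20, 1, 4); Player II gets 2.
- R → Player 1 plays B (best of 12, 16, 7, 14); Player II gets 15.
Maximizing over 2, 15, Player II chooses R. Subgame-perfect outcome: (B, R) with payoffs (16, 15).
For the simultaneous game, intersect best replies.
Player 1's best replies: L→B; R→B.
Player II's best replies: A→L; B→R; C→R; D→R.
Only (B, R) has each player best-responding; Nash payoffs (16, 15).
Sequential outcome (B, R) coincides with the Nash profile (B, R).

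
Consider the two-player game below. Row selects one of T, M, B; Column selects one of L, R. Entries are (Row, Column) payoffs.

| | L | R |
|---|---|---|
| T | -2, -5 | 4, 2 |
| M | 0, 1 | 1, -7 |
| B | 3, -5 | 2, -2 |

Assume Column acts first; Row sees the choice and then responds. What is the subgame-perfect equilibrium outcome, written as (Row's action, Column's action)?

Row best-responds to each possible Column move:
- L → Row plays B (best of -2, 0, 3); Column gets -5.
- R → Row plays T (best of 4, 1, 2); Column gets 2.
Maximizing over -5, 2, Column chooses R. Subgame-perfect outcome: (T, R) with payoffs (4, 2).

(T, R)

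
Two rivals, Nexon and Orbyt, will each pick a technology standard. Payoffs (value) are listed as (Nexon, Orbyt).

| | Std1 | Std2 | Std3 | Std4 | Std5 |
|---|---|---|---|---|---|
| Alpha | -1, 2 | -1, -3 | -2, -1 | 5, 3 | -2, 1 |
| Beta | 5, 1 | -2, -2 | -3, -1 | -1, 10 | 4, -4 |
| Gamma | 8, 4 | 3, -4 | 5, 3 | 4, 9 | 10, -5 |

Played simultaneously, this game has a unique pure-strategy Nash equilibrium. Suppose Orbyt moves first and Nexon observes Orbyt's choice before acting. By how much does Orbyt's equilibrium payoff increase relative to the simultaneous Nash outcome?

1

Nexon best-responds to each possible Orbyt move:
- Std1 → Nexon plays Gamma (best of -1, 5, 8); Orbyt gets 4.
- Std2 → Nexon plays Gamma (best of -1, -2, 3); Orbyt gets -4.
- Std3 → Nexon plays Gamma (best of -2, -3, 5); Orbyt gets 3.
- Std4 → Nexon plays Alpha (best of 5, -1, 4); Orbyt gets 3.
- Std5 → Nexon plays Gamma (best of -2, 4, 10); Orbyt gets -5.
Orbyt's induced payoffs are 4, -4, 3, 3, -5, so Orbyt commits to Std1. Subgame-perfect outcome: (Gamma, Std1) with payoffs (8, 4).
For the simultaneous game, intersect best replies.
Nexon's best replies: Std1→Gamma; Std2→Gamma; Std3→Gamma; Std4→Alpha; Std5→Gamma.
Orbyt's best replies: Alpha→Std4; Beta→Std4; Gamma→Std4.
Only (Alpha, Std4) has each player best-responding; Nash payoffs (5, 3).
Orbyt's commitment gain: 4 − 3 = 1.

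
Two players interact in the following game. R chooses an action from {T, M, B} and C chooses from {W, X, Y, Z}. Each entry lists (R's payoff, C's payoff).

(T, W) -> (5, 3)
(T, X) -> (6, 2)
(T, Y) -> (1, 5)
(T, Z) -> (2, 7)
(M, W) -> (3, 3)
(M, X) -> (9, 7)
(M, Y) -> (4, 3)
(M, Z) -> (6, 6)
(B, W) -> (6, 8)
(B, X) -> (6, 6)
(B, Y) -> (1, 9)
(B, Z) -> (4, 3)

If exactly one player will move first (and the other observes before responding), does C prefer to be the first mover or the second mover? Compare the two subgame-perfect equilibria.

If R leads: C's best replies are T→Z, M→X, B→Y; R's induced payoffs 2, 9, 1; outcome (M, X), payoffs (9, 7).
If C leads: R's best replies are W→B, X→M, Y→M, Z→M; C's induced payoffs 8, 7, 3, 6; outcome (B, W), payoffs (6, 8).
C gets 8 moving first and 7 moving second, so C prefers to move first.

first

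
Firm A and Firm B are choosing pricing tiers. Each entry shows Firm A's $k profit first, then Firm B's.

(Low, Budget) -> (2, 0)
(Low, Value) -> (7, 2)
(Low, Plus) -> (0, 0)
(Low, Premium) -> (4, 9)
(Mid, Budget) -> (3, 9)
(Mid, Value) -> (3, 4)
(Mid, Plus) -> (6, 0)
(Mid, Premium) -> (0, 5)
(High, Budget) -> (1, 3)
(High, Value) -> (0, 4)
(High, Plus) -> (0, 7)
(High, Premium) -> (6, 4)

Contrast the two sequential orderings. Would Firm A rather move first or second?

If Firm A leads: Firm B's best replies are Low→Premium, Mid→Budget, High→Plus; Firm A's induced payoffs 4, 3, 0; outcome (Low, Premium), payoffs (4, 9).
If Firm B leads: Firm A's best replies are Budget→Mid, Value→Low, Plus→Mid, Premium→High; Firm B's induced payoffs 9, 2, 0, 4; outcome (Mid, Budget), payoffs (3, 9).
Firm A gets 4 moving first and 3 moving second, so Firm A prefers to move first.

first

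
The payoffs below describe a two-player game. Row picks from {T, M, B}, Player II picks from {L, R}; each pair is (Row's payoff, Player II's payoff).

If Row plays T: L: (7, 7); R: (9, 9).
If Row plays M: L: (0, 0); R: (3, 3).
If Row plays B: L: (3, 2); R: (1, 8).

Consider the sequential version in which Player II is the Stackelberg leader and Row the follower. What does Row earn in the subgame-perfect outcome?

9

Backward induction with Player II moving first.
- L: BR = T, leader payoff 7.
- R: BR = T, leader payoff 9.
Among 7, 9, the best is 9 at R. Subgame-perfect outcome: (T, R) with payoffs (9, 9).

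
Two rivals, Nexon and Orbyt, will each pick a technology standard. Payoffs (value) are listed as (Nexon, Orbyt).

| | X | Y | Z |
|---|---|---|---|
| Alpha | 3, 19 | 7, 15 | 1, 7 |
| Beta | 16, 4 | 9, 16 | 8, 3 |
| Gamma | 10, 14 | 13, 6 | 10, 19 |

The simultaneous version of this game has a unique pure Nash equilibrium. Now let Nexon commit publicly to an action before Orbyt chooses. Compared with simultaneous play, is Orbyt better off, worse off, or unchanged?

unchanged

Work backward from Orbyt's decision.
- Alpha: BR = X, leader payoff 3.
- Beta: BR = Y, leader payoff 9.
- Gamma: BR = Z, leader payoff 10.
Maximizing over 3, 9, 10, Nexon chooses Gamma. Subgame-perfect outcome: (Gamma, Z) with payoffs (10, 19).
Under simultaneous play:
Nexon's best replies: X→Beta; Y→Gamma; Z→Gamma.
Orbyt's best replies: Alpha→X; Beta→Y; Gamma→Z.
Only (Gamma, Z) has each player best-responding; Nash payoffs (10, 19).
Orbyt earns 19 sequentially versus 19 at the Nash outcome: unchanged.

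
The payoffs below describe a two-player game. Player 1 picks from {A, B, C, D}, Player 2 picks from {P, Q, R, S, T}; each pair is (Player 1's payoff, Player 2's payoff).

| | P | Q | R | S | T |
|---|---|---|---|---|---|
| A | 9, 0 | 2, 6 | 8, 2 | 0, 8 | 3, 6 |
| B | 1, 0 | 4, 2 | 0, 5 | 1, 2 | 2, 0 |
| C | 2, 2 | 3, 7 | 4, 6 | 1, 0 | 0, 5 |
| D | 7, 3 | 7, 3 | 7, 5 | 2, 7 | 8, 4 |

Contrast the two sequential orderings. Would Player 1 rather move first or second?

first

If Player 1 leads: Player 2's best replies are A→S, B→R, C→Q, D→S; Player 1's induced payoffs 0, 0, 3, 2; outcome (C, Q), payoffs (3, 7).
If Player 2 leads: Player 1's best replies are P→A, Q→D, R→A, S→D, T→D; Player 2's induced payoffs 0, 3, 2, 7, 4; outcome (D, S), payoffs (2, 7).
Player 1 gets 3 moving first and 2 moving second, so Player 1 prefers to move first.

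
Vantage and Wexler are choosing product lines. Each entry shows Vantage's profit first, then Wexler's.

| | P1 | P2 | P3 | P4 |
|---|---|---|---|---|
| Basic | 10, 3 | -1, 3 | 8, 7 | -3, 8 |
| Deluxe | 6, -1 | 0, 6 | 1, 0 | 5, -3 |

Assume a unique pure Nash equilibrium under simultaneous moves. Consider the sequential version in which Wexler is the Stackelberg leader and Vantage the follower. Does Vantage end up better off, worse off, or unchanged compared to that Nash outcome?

Solve by backward induction (Wexler leads).
- P1 → Vantage plays Basic (best of 10, 6); Wexler gets 3.
- P2 → Vantage plays Deluxe (best of -1, 0); Wexler gets 6.
- P3 → Vantage plays Basic (best of 8, 1); Wexler gets 7.
- P4 → Vantage plays Deluxe (best of -3, 5); Wexler gets -3.
Maximizing over 3, 6, 7, -3, Wexler chooses P3. Subgame-perfect outcome: (Basic, P3) with payoffs (8, 7).
For the simultaneous game, intersect best replies.
Vantage's best replies: P1→Basic; P2→Deluxe; P3→Basic; P4→Deluxe.
Wexler's best replies: Basic→P4; Deluxe→P2.
The unique mutual best reply is (Deluxe, P2), giving (0, 6).
Vantage earns 8 sequentially versus 0 at the Nash outcome: better off.

better off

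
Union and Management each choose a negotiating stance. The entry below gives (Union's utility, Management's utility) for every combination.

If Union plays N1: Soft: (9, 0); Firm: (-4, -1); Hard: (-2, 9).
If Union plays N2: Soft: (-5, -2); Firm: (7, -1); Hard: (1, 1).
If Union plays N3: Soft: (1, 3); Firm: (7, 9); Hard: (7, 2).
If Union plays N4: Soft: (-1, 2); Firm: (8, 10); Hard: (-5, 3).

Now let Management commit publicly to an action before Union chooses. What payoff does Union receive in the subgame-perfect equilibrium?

Union best-responds to each possible Management move:
- Soft: BR = N1, leader payoff 0.
- Firm: BR = N4, leader payoff 10.
- Hard: BR = N3, leader payoff 2.
Maximizing over 0, 10, 2, Management chooses Firm. Subgame-perfect outcome: (N4, Firm) with payoffs (8, 10).

8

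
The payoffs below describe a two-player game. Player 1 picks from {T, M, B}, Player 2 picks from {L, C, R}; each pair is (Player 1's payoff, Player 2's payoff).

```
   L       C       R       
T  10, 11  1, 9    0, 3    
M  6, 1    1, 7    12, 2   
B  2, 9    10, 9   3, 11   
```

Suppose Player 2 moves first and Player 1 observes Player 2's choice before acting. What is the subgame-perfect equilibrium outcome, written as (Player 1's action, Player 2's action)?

Player 1 best-responds to each possible Player 2 move:
- L: Player 1 compares 10, 6, 2 and picks T; Player 2 would get 11.
- C: Player 1 compares 1, 1, 10 and picks B; Player 2 would get 9.
- R: Player 1 compares 0, 12, 3 and picks M; Player 2 would get 2.
Player 2's induced payoffs are 11, 9, 2, so Player 2 commits to L. Subgame-perfect outcome: (T, L) with payoffs (10, 11).

(T, L)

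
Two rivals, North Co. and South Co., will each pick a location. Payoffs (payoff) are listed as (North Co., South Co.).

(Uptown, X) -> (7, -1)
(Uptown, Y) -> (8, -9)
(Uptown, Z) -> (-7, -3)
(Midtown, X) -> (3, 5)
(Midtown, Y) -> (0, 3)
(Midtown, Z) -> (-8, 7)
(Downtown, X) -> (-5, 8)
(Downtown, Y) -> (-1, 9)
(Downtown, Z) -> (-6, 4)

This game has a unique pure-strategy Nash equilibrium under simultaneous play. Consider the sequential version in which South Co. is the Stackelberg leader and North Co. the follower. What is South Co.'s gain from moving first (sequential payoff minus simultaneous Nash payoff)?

5

Backward induction with South Co. moving first.
- X: North Co. compares 7, 3, -5 and picks Uptown; South Co. would get -1.
- Y: North Co. compares 8, 0, -1 and picks Uptown; South Co. would get -9.
- Z: North Co. compares -7, -8, -6 and picks Downtown; South Co. would get 4.
Among -1, -9, 4, the best is 4 at Z. Subgame-perfect outcome: (Downtown, Z) with payoffs (-6, 4).
Under simultaneous play:
North Co.'s best replies: X→Uptown; Y→Uptown; Z→Downtown.
South Co.'s best replies: Uptown→X; Midtown→Z; Downtown→Y.
Only (Uptown, X) has each player best-responding; Nash payoffs (7, -1).
South Co.'s commitment gain: 4 − -1 = 5.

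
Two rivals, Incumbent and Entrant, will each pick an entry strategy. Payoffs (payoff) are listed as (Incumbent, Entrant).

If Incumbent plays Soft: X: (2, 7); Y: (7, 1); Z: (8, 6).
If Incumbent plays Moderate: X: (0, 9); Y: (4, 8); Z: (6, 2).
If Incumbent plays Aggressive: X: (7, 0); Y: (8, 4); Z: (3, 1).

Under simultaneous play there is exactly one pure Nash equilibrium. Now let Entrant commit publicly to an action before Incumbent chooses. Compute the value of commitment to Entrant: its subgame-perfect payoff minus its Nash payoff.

Solve by backward induction (Entrant leads).
- X: Incumbent compares 2, 0, 7 and picks Aggressive; Entrant would get 0.
- Y: Incumbent compares 7, 4, 8 and picks Aggressive; Entrant would get 4.
- Z: Incumbent compares 8, 6, 3 and picks Soft; Entrant would get 6.
Entrant's induced payoffs are 0, 4, 6, so Entrant commits to Z. Subgame-perfect outcome: (Soft, Z) with payoffs (8, 6).
Now find the simultaneous Nash equilibrium.
Incumbent's best replies: X→Aggressive; Y→Aggressive; Z→Soft.
Entrant's best replies: Soft→X; Moderate→X; Aggressive→Y.
Only (Aggressive, Y) has each player best-responding; Nash payoffs (8, 4).
Entrant's commitment gain: 6 − 4 = 2.

2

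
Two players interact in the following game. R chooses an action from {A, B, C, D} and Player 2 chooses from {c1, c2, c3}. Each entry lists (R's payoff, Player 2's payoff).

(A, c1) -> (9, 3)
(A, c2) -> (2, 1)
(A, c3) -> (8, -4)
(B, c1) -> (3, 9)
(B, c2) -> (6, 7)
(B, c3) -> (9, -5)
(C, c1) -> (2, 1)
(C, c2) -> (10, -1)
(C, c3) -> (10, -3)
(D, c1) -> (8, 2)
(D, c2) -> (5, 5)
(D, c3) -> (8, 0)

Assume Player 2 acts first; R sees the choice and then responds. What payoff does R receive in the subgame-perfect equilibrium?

Work backward from R's decision.
- c1: R compares 9, 3, 2, 8 and picks A; Player 2 would get 3.
- c2: R compares 2, 6, 10, 5 and picks C; Player 2 would get -1.
- c3: R compares 8, 9, 10, 8 and picks C; Player 2 would get -3.
Player 2's induced payoffs are 3, -1, -3, so Player 2 commits to c1. Subgame-perfect outcome: (A, c1) with payoffs (9, 3).

9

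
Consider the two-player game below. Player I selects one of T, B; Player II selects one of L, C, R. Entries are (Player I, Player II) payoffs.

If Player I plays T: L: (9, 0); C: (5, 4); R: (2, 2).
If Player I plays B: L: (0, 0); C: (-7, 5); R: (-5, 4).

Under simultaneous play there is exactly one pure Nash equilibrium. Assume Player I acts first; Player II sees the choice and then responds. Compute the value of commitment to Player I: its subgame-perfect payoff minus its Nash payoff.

Work backward from Player II's decision.
- T: Player II compares 0, 4, 2 and picks C; Player I would get 5.
- B: Player II compares 0, 5, 4 and picks C; Player I would get -7.
Maximizing over 5, -7, Player I chooses T. Subgame-perfect outcome: (T, C) with payoffs (5, 4).
Now find the simultaneous Nash equilibrium.
Player I's best replies: L→T; C→T; R→T.
Player II's best replies: T→C; B→C.
The unique mutual best reply is (T, C), giving (5, 4).
Player I's commitment gain: 5 − 5 = 0.

0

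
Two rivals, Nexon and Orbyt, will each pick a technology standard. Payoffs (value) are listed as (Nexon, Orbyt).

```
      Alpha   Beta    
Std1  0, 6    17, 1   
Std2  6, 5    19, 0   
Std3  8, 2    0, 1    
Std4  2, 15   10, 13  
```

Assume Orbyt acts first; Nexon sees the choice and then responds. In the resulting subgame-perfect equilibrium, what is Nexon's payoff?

Nexon best-responds to each possible Orbyt move:
- Alpha: Nexon compares 0, 6, 8, 2 and picks Std3; Orbyt would get 2.
- Beta: Nexon compares 17, 19, 0, 10 and picks Std2; Orbyt would get 0.
Maximizing over 2, 0, Orbyt chooses Alpha. Subgame-perfect outcome: (Std3, Alpha) with payoffs (8, 2).

8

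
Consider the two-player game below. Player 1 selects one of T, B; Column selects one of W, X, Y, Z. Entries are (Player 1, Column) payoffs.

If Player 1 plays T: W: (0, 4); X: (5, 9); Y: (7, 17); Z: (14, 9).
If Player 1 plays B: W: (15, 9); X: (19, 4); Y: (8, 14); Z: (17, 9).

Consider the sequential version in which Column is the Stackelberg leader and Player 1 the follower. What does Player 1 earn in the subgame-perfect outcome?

8

Solve by backward induction (Column leads).
- W: Player 1 compares 0, 15 and picks B; Column would get 9.
- X: Player 1 compares 5, 19 and picks B; Column would get 4.
- Y: Player 1 compares 7, 8 and picks B; Column would get 14.
- Z: Player 1 compares 14, 17 and picks B; Column would get 9.
Column's induced payoffs are 9, 4, 14, 9, so Column commits to Y. Subgame-perfect outcome: (B, Y) with payoffs (8, 14).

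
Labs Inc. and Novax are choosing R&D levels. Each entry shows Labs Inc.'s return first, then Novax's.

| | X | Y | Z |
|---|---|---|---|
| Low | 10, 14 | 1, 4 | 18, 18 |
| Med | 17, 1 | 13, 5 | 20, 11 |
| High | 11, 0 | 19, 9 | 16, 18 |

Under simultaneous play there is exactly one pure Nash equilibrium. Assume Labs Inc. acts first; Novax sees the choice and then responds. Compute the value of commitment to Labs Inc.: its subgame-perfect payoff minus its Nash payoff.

0

Solve by backward induction (Labs Inc. leads).
- Low: BR = Z, leader payoff 18.
- Med: BR = Z, leader payoff 20.
- High: BR = Z, leader payoff 16.
Among 18, 20, 16, the best is 20 at Med. Subgame-perfect outcome: (Med, Z) with payoffs (20, 11).
Under simultaneous play:
Labs Inc.'s best replies: X→Med; Y→High; Z→Med.
Novax's best replies: Low→Z; Med→Z; High→Z.
The unique mutual best reply is (Med, Z), giving (20, 11).
Labs Inc.'s commitment gain: 20 − 20 = 0.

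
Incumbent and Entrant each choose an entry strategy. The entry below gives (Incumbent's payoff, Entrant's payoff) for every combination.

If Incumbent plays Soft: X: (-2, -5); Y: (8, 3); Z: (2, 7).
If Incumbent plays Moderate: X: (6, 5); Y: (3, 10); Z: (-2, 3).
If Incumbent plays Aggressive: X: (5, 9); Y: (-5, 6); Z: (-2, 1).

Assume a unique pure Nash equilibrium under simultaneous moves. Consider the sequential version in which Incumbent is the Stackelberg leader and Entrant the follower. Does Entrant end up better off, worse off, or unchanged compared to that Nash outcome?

Solve by backward induction (Incumbent leads).
- Soft: BR = Z, leader payoff 2.
- Moderate: BR = Y, leader payoff 3.
- Aggressive: BR = X, leader payoff 5.
Among 2, 3, 5, the best is 5 at Aggressive. Subgame-perfect outcome: (Aggressive, X) with payoffs (5, 9).
Under simultaneous play:
Incumbent's best replies: X→Moderate; Y→Soft; Z→Soft.
Entrant's best replies: Soft→Z; Moderate→Y; Aggressive→X.
The unique mutual best reply is (Soft, Z), giving (2, 7).
Entrant earns 9 sequentially versus 7 at the Nash outcome: better off.

better off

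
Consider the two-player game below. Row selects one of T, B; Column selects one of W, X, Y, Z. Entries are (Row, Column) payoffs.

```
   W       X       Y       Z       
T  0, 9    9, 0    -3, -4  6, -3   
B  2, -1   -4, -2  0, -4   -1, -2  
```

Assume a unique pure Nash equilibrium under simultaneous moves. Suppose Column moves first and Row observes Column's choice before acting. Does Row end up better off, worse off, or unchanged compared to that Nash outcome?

Backward induction with Column moving first.
- W: Row compares 0, 2 and picks B; Column would get -1.
- X: Row compares 9, -4 and picks T; Column would get 0.
- Y: Row compares -3, 0 and picks B; Column would get -4.
- Z: Row compares 6, -1 and picks T; Column would get -3.
Maximizing over -1, 0, -4, -3, Column chooses X. Subgame-perfect outcome: (T, X) with payoffs (9, 0).
For the simultaneous game, intersect best replies.
Row's best replies: W→B; X→T; Y→B; Z→T.
Column's best replies: T→W; B→W.
Only (B, W) has each player best-responding; Nash payoffs (2, -1).
Row earns 9 sequentially versus 2 at the Nash outcome: better off.

better off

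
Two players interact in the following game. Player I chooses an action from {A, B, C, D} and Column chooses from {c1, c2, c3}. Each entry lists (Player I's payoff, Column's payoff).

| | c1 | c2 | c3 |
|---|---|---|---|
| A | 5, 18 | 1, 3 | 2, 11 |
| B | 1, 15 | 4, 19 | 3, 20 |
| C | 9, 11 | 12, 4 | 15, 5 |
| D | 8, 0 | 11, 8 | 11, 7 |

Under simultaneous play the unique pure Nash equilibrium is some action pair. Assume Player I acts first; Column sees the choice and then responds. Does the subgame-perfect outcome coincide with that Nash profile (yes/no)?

Solve by backward induction (Player I leads).
- A: Column compares 18, 3, 11 and picks c1; Player I would get 5.
- B: Column compares 15, 19, 20 and picks c3; Player I would get 3.
- C: Column compares 11, 4, 5 and picks c1; Player I would get 9.
- D: Column compares 0, 8, 7 and picks c2; Player I would get 11.
Maximizing over 5, 3, 9, 11, Player I chooses D. Subgame-perfect outcome: (D, c2) with payoffs (11, 8).
Now find the simultaneous Nash equilibrium.
Player I's best replies: c1→C; c2→C; c3→C.
Column's best replies: A→c1; B→c3; C→c1; D→c2.
Only (C, c1) has each player best-responding; Nash payoffs (9, 11).
Sequential outcome (D, c2) differs from the Nash profile (C, c1).

no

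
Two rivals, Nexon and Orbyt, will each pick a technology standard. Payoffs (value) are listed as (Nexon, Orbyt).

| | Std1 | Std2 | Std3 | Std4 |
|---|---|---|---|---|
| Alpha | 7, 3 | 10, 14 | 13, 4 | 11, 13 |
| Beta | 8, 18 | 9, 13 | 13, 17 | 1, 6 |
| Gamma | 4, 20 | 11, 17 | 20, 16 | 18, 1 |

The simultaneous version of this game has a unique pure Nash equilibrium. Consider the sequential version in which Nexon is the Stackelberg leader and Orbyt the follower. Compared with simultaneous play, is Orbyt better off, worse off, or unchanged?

Work backward from Orbyt's decision.
- Alpha → Orbyt plays Std2 (best of 3, 14, 4, 13); Nexon gets 10.
- Beta → Orbyt plays Std1 (best of 18, 13, 17, 6); Nexon gets 8.
- Gamma → Orbyt plays Std1 (best of 20, 17, 16, 1); Nexon gets 4.
Maximizing over 10, 8, 4, Nexon chooses Alpha. Subgame-perfect outcome: (Alpha, Std2) with payoffs (10, 14).
For the simultaneous game, intersect best replies.
Nexon's best replies: Std1→Beta; Std2→Gamma; Std3→Gamma; Std4→Gamma.
Orbyt's best replies: Alpha→Std2; Beta→Std1; Gamma→Std1.
Only (Beta, Std1) has each player best-responding; Nash payoffs (8, 18).
Orbyt earns 14 sequentially versus 18 at the Nash outcome: worse off.

worse off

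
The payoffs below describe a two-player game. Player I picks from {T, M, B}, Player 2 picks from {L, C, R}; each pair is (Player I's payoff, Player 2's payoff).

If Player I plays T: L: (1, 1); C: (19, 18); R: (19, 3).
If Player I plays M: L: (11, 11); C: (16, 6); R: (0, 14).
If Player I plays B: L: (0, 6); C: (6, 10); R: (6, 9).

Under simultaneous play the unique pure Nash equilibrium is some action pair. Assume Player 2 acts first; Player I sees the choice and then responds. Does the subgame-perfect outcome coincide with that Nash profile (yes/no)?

yes

Work backward from Player I's decision.
- L: BR = M, leader payoff 11.
- C: BR = T, leader payoff 18.
- R: BR = T, leader payoff 3.
Maximizing over 11, 18, 3, Player 2 chooses C. Subgame-perfect outcome: (T, C) with payoffs (19, 18).
Now find the simultaneous Nash equilibrium.
Player I's best replies: L→M; C→T; R→T.
Player 2's best replies: T→C; M→R; B→C.
Only (T, C) has each player best-responding; Nash payoffs (19, 18).
Sequential outcome (T, C) coincides with the Nash profile (T, C).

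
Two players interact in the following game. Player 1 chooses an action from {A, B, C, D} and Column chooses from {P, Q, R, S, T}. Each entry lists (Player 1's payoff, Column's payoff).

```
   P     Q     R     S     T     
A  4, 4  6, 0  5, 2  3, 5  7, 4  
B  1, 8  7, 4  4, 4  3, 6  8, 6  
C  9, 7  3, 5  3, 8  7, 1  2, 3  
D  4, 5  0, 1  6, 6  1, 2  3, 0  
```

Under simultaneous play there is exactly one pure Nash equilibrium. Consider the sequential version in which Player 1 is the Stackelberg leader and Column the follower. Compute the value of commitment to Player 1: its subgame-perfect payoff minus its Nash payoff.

0

Column best-responds to each possible Player 1 move:
- A: BR = S, leader payoff 3.
- B: BR = P, leader payoff 1.
- C: BR = R, leader payoff 3.
- D: BR = R, leader payoff 6.
Player 1's induced payoffs are 3, 1, 3, 6, so Player 1 commits to D. Subgame-perfect outcome: (D, R) with payoffs (6, 6).
For the simultaneous game, intersect best replies.
Player 1's best replies: P→C; Q→B; R→D; S→C; T→B.
Column's best replies: A→S; B→P; C→R; D→R.
Only (D, R) has each player best-responding; Nash payoffs (6, 6).
Player 1's commitment gain: 6 − 6 = 0.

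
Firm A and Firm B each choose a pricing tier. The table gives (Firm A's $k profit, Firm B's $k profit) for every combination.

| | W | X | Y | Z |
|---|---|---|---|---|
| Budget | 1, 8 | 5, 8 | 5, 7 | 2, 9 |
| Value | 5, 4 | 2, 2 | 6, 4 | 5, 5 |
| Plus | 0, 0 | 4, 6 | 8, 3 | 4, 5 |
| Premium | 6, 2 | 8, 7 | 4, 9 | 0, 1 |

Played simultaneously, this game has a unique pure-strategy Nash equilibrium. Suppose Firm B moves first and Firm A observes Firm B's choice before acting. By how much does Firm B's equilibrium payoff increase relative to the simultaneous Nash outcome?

Firm A best-responds to each possible Firm B move:
- W → Firm A plays Premium (best of 1, 5, 0, 6); Firm B gets 2.
- X → Firm A plays Premium (best of 5, 2, 4, 8); Firm B gets 7.
- Y → Firm A plays Plus (best of 5, 6, 8, 4); Firm B gets 3.
- Z → Firm A plays Value (best of 2, 5, 4, 0); Firm B gets 5.
Firm B's induced payoffs are 2, 7, 3, 5, so Firm B commits to X. Subgame-perfect outcome: (Premium, X) with payoffs (8, 7).
Under simultaneous play:
Firm A's best replies: W→Premium; X→Premium; Y→Plus; Z→Value.
Firm B's best replies: Budget→Z; Value→Z; Plus→X; Premium→Y.
Only (Value, Z) has each player best-responding; Nash payoffs (5, 5).
Firm B's commitment gain: 7 − 5 = 2.

2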